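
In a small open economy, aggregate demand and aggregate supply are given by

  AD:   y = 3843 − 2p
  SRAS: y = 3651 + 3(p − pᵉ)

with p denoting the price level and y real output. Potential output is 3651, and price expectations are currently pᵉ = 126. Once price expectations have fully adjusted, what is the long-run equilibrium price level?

Short run: with pᵉ = 126, SRAS is y = 3273 + 3p. Setting AD = SRAS gives 570 = 5p, so p = 114 and y = 3843 − 2·114 = 3615.
Output 3615 is below potential 3651, so over time expected prices fall and SRAS shifts right until y returns to 3651.
Long run: y = 3651 on the AD curve gives 3651 = 3843 − 2p, so p = 96.

Long-run p = 96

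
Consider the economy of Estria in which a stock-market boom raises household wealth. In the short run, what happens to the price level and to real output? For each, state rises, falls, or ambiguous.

This is a positive demand shock: AD shifts right.
Moving along the upward-sloping SRAS curve, P rises and Y rises.

Price level: rises; output: rises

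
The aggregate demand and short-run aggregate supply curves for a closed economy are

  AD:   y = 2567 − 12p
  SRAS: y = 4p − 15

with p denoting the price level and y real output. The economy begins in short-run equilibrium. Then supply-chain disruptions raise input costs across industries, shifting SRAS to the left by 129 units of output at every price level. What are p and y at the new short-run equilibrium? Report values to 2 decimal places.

This is a negative supply shock: SRAS shifts left.
New SRAS: y = 4p − 144.
Set AD = SRAS: 2567 − 12p = 4p − 144, so 2711 = 16p and p = 169.44.
Substituting into AD, y = 533.75.

p = 169.44, y = 533.75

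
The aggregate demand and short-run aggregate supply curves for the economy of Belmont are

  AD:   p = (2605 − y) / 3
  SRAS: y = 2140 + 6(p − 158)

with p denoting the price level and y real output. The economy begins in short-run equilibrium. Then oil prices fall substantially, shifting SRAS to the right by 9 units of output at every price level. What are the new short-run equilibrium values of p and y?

p = 156, y = 2137

This is a positive supply shock: SRAS shifts right.
New SRAS: y = 1201 + 6p.
Set AD = SRAS: 2605 − 3p = 1201 + 6p, so 1404 = 9p and p = 156.
y = 2605 − 3·156 = 2137.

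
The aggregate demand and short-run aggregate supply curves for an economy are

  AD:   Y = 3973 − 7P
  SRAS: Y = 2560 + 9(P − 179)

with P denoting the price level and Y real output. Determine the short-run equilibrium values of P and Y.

Write SRAS as Y = 2560 + 9P − 1611 = 949 + 9P.
Set AD = SRAS: 3973 − 7P = 949 + 9P, so 3024 = 16P and P = 189.
Then Y = 3973 − 7·189 = 2650.

P = 189, Y = 2650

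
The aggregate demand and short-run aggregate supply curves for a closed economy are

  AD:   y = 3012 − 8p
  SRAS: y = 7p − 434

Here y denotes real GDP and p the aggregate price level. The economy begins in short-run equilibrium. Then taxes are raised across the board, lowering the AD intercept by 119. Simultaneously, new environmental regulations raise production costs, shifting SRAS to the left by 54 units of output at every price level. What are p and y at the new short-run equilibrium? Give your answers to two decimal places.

p = 225.40, y = 1089.80

After both shocks: AD is y = 2893 − 8p and SRAS is y = 7p − 488.
Setting them equal: 3381 = 15p, so p = 225.40.
Substituting into AD, y = 1089.80.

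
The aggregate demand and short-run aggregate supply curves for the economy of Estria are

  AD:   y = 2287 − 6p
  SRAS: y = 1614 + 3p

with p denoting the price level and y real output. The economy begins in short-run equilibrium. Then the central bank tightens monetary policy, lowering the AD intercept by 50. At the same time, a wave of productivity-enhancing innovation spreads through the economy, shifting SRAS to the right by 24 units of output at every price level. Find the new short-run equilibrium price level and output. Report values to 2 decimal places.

After both shocks: AD is y = 2237 − 6p and SRAS is y = 1638 + 3p.
Setting them equal: 599 = 9p, so p = 66.56.
Substituting into AD, y = 1837.67.

p = 66.56, y = 1837.67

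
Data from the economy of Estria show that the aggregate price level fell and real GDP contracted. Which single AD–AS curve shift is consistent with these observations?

AD shifted left

P fell and Y fell. An AD shift moves P and Y in the same direction; an SRAS shift moves them in opposite directions.
Here P and Y moved in the same direction, so the AD curve shifted.
Since Y fell, AD shifted left.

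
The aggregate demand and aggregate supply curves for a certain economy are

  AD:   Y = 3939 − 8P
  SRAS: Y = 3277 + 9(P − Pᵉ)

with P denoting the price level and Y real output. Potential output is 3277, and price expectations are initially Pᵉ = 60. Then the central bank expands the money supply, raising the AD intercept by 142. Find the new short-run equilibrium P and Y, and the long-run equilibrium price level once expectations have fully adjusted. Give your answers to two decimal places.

AD shifts right: new AD is Y = 4081 − 8P. With Pᵉ = 60, SRAS is Y = 2737 + 9P.
Short run: 4081 − 8P = 2737 + 9P gives 1344 = 17P, so P = 79.06 and Y = 4081 − 8P = 3448.53.
Y = 3448.53 is above potential 3277; expectations adjust and SRAS shifts left until Y = 3277.
Long run: on the new AD curve, 3277 = 4081 − 8P gives P = 100.50.

Short run: P = 79.06, Y = 3448.53. Long run: P = 100.50.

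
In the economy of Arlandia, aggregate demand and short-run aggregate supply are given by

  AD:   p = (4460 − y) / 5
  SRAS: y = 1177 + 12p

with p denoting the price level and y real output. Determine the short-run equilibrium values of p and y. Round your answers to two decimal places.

p = 193.12, y = 3494.41

Rearrange AD to y = 4460 − 5p.
Set AD = SRAS: 4460 − 5p = 1177 + 12p, so 3283 = 17p and p = 193.12.
Substituting into AD, y = 4460 − 5p = 3494.41.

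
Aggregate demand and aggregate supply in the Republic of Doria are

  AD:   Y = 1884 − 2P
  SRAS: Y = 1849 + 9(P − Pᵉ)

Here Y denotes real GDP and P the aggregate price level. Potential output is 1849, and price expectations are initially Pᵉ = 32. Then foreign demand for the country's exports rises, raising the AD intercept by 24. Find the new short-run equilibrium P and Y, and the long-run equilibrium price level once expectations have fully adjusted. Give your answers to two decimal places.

Short run: P = 31.55, Y = 1844.91. Long run: P = 29.50.

AD shifts right: new AD is Y = 1908 − 2P. With Pᵉ = 32, SRAS is Y = 1561 + 9P.
Short run: 1908 − 2P = 1561 + 9P gives 347 = 11P, so P = 31.55 and Y = 1908 − 2P = 1844.91.
Y = 1844.91 is below potential 1849; expectations adjust and SRAS shifts right until Y = 1849.
Long run: on the new AD curve, 1849 = 1908 − 2P gives P = 29.50.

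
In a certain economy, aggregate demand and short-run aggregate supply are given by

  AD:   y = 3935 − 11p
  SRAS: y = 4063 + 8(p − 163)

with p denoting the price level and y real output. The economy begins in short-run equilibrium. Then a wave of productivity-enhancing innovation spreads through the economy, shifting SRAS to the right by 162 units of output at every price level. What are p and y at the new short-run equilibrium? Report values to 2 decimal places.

This is a positive supply shock: SRAS shifts right.
New SRAS: y = 2921 + 8p.
Set AD = SRAS: 3935 − 11p = 2921 + 8p, so 1014 = 19p and p = 53.37.
Substituting into AD, y = 3347.95.

p = 53.37, y = 3347.95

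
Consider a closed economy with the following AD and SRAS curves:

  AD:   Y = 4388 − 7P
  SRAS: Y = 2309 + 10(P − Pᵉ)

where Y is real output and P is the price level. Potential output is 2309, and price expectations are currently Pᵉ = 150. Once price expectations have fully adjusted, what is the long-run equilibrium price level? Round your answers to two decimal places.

Long-run P = 297.00

Short run: with Pᵉ = 150, SRAS is Y = 809 + 10P. Setting AD = SRAS gives 3579 = 17P, so P = 210.53 and Y = 4388 − 7P = 2914.29.
Output 2914.29 is above potential 2309, so over time expected prices rise and SRAS shifts left until Y returns to 2309.
Long run: Y = 2309 on the AD curve gives 2309 = 4388 − 7P, so P = 297.00.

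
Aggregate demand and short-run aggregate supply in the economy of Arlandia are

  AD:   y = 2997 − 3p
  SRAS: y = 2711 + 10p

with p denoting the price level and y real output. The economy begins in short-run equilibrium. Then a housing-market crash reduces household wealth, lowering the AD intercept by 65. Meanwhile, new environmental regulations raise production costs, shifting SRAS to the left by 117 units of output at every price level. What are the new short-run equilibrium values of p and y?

p = 26, y = 2854

After both shocks: AD is y = 2932 − 3p and SRAS is y = 2594 + 10p.
Setting them equal: 338 = 13p, so p = 26.
y = 2932 − 3·26 = 2854.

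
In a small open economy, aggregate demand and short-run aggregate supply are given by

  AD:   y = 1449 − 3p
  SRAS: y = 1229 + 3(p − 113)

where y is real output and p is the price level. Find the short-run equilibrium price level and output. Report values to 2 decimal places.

p = 93.17, y = 1169.50

Write SRAS as y = 1229 + 3p − 339 = 890 + 3p.
Set AD = SRAS: 1449 − 3p = 890 + 3p, so 559 = 6p and p = 93.17.
Substituting into AD, y = 1449 − 3p = 1169.50.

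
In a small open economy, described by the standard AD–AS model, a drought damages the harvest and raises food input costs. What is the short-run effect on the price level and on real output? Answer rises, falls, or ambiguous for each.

Price level: rises; output: falls

This is an adverse supply shock: SRAS shifts left.
Moving along the downward-sloping AD curve, P rises and Y falls.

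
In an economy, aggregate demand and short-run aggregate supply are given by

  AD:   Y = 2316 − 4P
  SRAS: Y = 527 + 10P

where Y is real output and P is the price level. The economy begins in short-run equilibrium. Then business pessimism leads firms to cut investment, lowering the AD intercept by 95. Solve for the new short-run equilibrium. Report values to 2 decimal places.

P = 121.00, Y = 1737.00

This is a negative demand shock: AD shifts left.
New AD: Y = 2221 − 4P.
Set AD = SRAS: 2221 − 4P = 527 + 10P, so 1694 = 14P and P = 121.00.
Substituting into AD, Y = 1737.00.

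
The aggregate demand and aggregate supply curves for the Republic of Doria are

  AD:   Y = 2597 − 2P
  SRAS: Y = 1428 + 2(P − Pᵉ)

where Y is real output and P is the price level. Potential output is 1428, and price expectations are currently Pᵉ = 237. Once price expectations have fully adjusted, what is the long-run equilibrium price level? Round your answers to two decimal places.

Short run: with Pᵉ = 237, SRAS is Y = 954 + 2P. Setting AD = SRAS gives 1643 = 4P, so P = 410.75 and Y = 2597 − 2P = 1775.50.
Output 1775.50 is above potential 1428, so over time expected prices rise and SRAS shifts left until Y returns to 1428.
Long run: Y = 1428 on the AD curve gives 1428 = 2597 − 2P, so P = 584.50.

Long-run P = 584.50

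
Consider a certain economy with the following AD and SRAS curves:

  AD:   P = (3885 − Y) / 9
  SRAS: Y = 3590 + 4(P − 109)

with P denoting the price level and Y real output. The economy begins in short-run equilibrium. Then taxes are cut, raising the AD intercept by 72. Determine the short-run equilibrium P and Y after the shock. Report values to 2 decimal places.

P = 61.77, Y = 3401.08

This is a positive demand shock: AD shifts right.
New AD: Y = 3957 − 9P.
SRAS can be written Y = 3154 + 4P.
Set AD = SRAS: 3957 − 9P = 3154 + 4P, so 803 = 13P and P = 61.77.
Substituting into AD, Y = 3401.08.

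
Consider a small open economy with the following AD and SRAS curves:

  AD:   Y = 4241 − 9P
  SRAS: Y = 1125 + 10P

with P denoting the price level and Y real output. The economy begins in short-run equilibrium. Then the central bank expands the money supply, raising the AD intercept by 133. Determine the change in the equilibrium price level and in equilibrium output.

This is a positive demand shock: AD shifts right.
New AD: Y = 4374 − 9P.
Set AD = SRAS: 4374 − 9P = 1125 + 10P, so 3249 = 19P and P = 171.
Y = 4374 − 9·171 = 2835.
Initially P = 164, Y = 2765, so ΔP = +7 and ΔY = +70.

ΔP = +7, ΔY = +70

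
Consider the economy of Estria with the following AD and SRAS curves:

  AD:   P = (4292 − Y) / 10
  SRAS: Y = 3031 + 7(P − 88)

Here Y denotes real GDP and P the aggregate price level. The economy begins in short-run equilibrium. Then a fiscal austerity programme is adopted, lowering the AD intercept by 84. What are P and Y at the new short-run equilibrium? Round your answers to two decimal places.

P = 105.47, Y = 3153.29

This is a negative demand shock: AD shifts left.
New AD: Y = 4208 − 10P.
SRAS can be written Y = 2415 + 7P.
Set AD = SRAS: 4208 − 10P = 2415 + 7P, so 1793 = 17P and P = 105.47.
Substituting into AD, Y = 3153.29.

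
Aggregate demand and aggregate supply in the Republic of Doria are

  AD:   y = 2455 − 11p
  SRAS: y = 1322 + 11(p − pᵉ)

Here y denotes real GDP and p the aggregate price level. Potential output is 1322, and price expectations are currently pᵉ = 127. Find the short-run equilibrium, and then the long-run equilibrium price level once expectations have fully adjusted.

Short run: with pᵉ = 127, SRAS is y = 11p − 75. Setting AD = SRAS gives 2530 = 22p, so p = 115 and y = 2455 − 11·115 = 1190.
Output 1190 is below potential 1322, so over time expected prices fall and SRAS shifts right until y returns to 1322.
Long run: y = 1322 on the AD curve gives 1322 = 2455 − 11p, so p = 103.

Short run: p = 115, y = 1190. Long run: p = 103.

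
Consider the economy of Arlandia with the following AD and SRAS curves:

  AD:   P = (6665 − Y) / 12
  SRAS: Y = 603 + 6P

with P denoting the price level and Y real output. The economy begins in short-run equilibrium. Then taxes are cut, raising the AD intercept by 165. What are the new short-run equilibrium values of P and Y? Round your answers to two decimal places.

This is a positive demand shock: AD shifts right.
New AD: Y = 6830 − 12P.
Set AD = SRAS: 6830 − 12P = 603 + 6P, so 6227 = 18P and P = 345.94.
Substituting into AD, Y = 2678.67.

P = 345.94, Y = 2678.67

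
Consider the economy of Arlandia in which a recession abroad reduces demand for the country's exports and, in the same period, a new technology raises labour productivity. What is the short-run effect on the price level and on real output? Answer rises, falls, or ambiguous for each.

The first event is a negative demand shock: AD shifts left, which by itself pushes P down and Y down.
The second is a favourable supply shock: SRAS shifts right, which by itself pushes P down and Y up.
Both shocks push P down, so P falls. The two shocks push Y in opposite directions, so the effect on Y is ambiguous.

Price level: falls; output: ambiguous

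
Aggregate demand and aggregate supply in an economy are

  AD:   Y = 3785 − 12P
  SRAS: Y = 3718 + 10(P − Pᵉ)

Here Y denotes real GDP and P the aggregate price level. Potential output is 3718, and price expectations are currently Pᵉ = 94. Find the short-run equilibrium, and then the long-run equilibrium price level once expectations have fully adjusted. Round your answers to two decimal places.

Short run: P = 45.77, Y = 3235.73. Long run: P = 5.58.

Short run: with Pᵉ = 94, SRAS is Y = 2778 + 10P. Setting AD = SRAS gives 1007 = 22P, so P = 45.77 and Y = 3785 − 12P = 3235.73.
Output 3235.73 is below potential 3718, so over time expected prices fall and SRAS shifts right until Y returns to 3718.
Long run: Y = 3718 on the AD curve gives 3718 = 3785 − 12P, so P = 5.58.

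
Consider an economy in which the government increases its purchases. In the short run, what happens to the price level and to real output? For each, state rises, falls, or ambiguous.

Price level: rises; output: rises

This is a positive demand shock: AD shifts right.
Moving along the upward-sloping SRAS curve, P rises and Y rises.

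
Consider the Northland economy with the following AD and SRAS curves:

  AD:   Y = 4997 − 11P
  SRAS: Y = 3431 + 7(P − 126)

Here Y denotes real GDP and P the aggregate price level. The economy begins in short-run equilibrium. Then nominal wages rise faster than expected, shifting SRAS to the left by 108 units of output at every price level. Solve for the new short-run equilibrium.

This is a negative supply shock: SRAS shifts left.
New SRAS: Y = 2441 + 7P.
Set AD = SRAS: 4997 − 11P = 2441 + 7P, so 2556 = 18P and P = 142.
Y = 4997 − 11·142 = 3435.

P = 142, Y = 3435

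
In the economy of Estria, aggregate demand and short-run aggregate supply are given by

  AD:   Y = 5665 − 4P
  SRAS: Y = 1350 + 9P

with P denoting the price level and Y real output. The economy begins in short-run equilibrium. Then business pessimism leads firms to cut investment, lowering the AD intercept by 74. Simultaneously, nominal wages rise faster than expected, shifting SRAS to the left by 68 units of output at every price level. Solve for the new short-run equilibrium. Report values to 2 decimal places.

After both shocks: AD is Y = 5591 − 4P and SRAS is Y = 1282 + 9P.
Setting them equal: 4309 = 13P, so P = 331.46.
Substituting into AD, Y = 4265.15.

P = 331.46, Y = 4265.15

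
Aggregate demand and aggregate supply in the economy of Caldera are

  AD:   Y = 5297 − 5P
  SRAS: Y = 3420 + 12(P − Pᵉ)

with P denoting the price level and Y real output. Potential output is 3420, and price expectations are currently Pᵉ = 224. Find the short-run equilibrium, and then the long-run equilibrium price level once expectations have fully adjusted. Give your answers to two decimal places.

Short run: P = 268.53, Y = 3954.35. Long run: P = 375.40.

Short run: with Pᵉ = 224, SRAS is Y = 732 + 12P. Setting AD = SRAS gives 4565 = 17P, so P = 268.53 and Y = 5297 − 5P = 3954.35.
Output 3954.35 is above potential 3420, so over time expected prices rise and SRAS shifts left until Y returns to 3420.
Long run: Y = 3420 on the AD curve gives 3420 = 5297 − 5P, so P = 375.40.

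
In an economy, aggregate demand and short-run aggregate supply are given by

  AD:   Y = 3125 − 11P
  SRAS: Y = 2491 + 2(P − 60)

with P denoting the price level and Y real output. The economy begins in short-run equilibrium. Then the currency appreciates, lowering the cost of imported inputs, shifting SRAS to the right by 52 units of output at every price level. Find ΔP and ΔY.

This is a positive supply shock: SRAS shifts right.
New SRAS: Y = 2423 + 2P.
Set AD = SRAS: 3125 − 11P = 2423 + 2P, so 702 = 13P and P = 54.
Y = 3125 − 11·54 = 2531.
Initially P = 58, Y = 2487, so ΔP = -4 and ΔY = +44.

ΔP = -4, ΔY = +44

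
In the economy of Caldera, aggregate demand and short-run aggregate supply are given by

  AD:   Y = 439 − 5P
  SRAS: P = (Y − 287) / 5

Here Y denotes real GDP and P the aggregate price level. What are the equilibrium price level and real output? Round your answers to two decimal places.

Rearrange SRAS to Y = 287 + 5P.
Set AD = SRAS: 439 − 5P = 287 + 5P, so 152 = 10P and P = 15.20.
Substituting into AD, Y = 439 − 5P = 363.00.

P = 15.20, Y = 363.00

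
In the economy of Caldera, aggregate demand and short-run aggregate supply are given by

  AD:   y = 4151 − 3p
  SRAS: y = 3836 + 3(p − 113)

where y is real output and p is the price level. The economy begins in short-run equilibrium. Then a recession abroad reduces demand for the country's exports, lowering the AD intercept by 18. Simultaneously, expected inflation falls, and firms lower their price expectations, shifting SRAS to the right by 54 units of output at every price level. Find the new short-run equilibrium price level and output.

After both shocks: AD is y = 4133 − 3p and SRAS is y = 3551 + 3p.
Setting them equal: 582 = 6p, so p = 97.
y = 4133 − 3·97 = 3842.

p = 97, y = 3842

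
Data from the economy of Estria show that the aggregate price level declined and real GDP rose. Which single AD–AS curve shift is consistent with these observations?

P fell and Y rose. An AD shift moves P and Y in the same direction; an SRAS shift moves them in opposite directions.
Here P and Y moved in opposite directions, so the SRAS curve shifted.
Since Y rose, SRAS shifted right.

SRAS shifted right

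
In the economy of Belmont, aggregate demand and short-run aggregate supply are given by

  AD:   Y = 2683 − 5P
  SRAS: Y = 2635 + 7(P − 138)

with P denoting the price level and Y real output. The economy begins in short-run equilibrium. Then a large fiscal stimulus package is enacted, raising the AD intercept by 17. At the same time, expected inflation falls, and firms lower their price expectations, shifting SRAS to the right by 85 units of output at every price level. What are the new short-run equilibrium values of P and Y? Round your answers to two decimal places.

After both shocks: AD is Y = 2700 − 5P and SRAS is Y = 1754 + 7P.
Setting them equal: 946 = 12P, so P = 78.83.
Substituting into AD, Y = 2305.83.

P = 78.83, Y = 2305.83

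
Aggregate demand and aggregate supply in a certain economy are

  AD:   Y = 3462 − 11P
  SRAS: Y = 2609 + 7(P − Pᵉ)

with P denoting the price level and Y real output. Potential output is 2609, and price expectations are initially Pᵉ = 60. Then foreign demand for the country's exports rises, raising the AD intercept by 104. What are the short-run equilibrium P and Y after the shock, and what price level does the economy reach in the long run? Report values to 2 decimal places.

Short run: P = 76.50, Y = 2724.50. Long run: P = 87.00.

AD shifts right: new AD is Y = 3566 − 11P. With Pᵉ = 60, SRAS is Y = 2189 + 7P.
Short run: 3566 − 11P = 2189 + 7P gives 1377 = 18P, so P = 76.50 and Y = 3566 − 11P = 2724.50.
Y = 2724.50 is above potential 2609; expectations adjust and SRAS shifts left until Y = 2609.
Long run: on the new AD curve, 2609 = 3566 − 11P gives P = 87.00.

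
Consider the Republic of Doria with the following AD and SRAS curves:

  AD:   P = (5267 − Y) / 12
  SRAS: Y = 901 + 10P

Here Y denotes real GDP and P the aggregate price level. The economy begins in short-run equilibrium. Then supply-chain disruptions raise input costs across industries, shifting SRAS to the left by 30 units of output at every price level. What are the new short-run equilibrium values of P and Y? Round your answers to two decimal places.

P = 199.82, Y = 2869.18

This is a negative supply shock: SRAS shifts left.
New SRAS: Y = 871 + 10P.
Set AD = SRAS: 5267 − 12P = 871 + 10P, so 4396 = 22P and P = 199.82.
Substituting into AD, Y = 2869.18.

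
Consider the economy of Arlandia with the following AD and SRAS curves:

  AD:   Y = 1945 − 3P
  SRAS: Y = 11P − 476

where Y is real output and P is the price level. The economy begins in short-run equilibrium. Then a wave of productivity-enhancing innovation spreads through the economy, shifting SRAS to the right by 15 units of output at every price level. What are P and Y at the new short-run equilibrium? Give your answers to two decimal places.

P = 171.86, Y = 1429.43

This is a positive supply shock: SRAS shifts right.
New SRAS: Y = 11P − 461.
Set AD = SRAS: 1945 − 3P = 11P − 461, so 2406 = 14P and P = 171.86.
Substituting into AD, Y = 1429.43.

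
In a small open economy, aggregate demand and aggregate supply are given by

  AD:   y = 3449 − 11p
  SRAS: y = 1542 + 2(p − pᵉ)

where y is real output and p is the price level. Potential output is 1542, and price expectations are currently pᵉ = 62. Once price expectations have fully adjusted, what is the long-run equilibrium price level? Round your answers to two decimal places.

Long-run p = 173.36

Short run: with pᵉ = 62, SRAS is y = 1418 + 2p. Setting AD = SRAS gives 2031 = 13p, so p = 156.23 and y = 3449 − 11p = 1730.46.
Output 1730.46 is above potential 1542, so over time expected prices rise and SRAS shifts left until y returns to 1542.
Long run: y = 1542 on the AD curve gives 1542 = 3449 − 11p, so p = 173.36.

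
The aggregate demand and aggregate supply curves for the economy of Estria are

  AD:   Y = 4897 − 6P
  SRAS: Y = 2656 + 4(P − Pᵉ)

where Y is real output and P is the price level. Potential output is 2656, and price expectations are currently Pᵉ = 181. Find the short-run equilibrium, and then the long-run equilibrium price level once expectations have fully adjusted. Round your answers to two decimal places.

Short run: P = 296.50, Y = 3118.00. Long run: P = 373.50.

Short run: with Pᵉ = 181, SRAS is Y = 1932 + 4P. Setting AD = SRAS gives 2965 = 10P, so P = 296.50 and Y = 4897 − 6P = 3118.00.
Output 3118.00 is above potential 2656, so over time expected prices rise and SRAS shifts left until Y returns to 2656.
Long run: Y = 2656 on the AD curve gives 2656 = 4897 − 6P, so P = 373.50.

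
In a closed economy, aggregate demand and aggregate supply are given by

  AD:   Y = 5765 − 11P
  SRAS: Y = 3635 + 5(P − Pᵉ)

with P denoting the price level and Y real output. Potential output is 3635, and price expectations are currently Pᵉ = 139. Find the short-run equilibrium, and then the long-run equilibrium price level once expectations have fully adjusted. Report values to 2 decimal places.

Short run: P = 176.56, Y = 3822.81. Long run: P = 193.64.

Short run: with Pᵉ = 139, SRAS is Y = 2940 + 5P. Setting AD = SRAS gives 2825 = 16P, so P = 176.56 and Y = 5765 − 11P = 3822.81.
Output 3822.81 is above potential 3635, so over time expected prices rise and SRAS shifts left until Y returns to 3635.
Long run: Y = 3635 on the AD curve gives 3635 = 5765 − 11P, so P = 193.64.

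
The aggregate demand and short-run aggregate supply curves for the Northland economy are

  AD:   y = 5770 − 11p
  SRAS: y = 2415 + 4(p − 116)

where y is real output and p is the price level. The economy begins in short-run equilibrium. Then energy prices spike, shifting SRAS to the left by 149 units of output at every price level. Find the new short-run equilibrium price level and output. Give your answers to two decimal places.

This is a negative supply shock: SRAS shifts left.
New SRAS: y = 1802 + 4p.
Set AD = SRAS: 5770 − 11p = 1802 + 4p, so 3968 = 15p and p = 264.53.
Substituting into AD, y = 2860.13.

p = 264.53, y = 2860.13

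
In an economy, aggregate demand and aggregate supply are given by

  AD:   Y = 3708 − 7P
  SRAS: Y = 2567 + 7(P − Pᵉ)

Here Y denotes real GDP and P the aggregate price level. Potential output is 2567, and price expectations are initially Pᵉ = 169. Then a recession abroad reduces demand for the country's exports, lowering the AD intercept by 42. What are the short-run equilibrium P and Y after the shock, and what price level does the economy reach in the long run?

Short run: P = 163, Y = 2525. Long run: P = 157.

AD shifts left: new AD is Y = 3666 − 7P. With Pᵉ = 169, SRAS is Y = 1384 + 7P.
Short run: 3666 − 7P = 1384 + 7P gives 2282 = 14P, so P = 163 and Y = 3666 − 7·163 = 2525.
Y = 2525 is below potential 2567; expectations adjust and SRAS shifts right until Y = 2567.
Long run: on the new AD curve, 2567 = 3666 − 7P gives P = 157.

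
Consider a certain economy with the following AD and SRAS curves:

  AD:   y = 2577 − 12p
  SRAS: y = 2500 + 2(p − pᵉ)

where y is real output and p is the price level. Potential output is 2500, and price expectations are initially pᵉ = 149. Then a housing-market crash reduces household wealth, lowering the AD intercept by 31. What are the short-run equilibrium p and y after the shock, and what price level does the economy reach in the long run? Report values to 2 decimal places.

Short run: p = 24.57, y = 2251.14. Long run: p = 3.83.

AD shifts left: new AD is y = 2546 − 12p. With pᵉ = 149, SRAS is y = 2202 + 2p.
Short run: 2546 − 12p = 2202 + 2p gives 344 = 14p, so p = 24.57 and y = 2546 − 12p = 2251.14.
y = 2251.14 is below potential 2500; expectations adjust and SRAS shifts right until y = 2500.
Long run: on the new AD curve, 2500 = 2546 − 12p gives p = 3.83.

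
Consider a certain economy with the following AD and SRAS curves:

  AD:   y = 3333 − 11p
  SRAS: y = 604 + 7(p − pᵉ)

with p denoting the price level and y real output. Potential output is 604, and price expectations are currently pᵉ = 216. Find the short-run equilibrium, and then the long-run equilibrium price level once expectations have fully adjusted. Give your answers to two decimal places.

Short run: p = 235.61, y = 741.28. Long run: p = 248.09.

Short run: with pᵉ = 216, SRAS is y = 7p − 908. Setting AD = SRAS gives 4241 = 18p, so p = 235.61 and y = 3333 − 11p = 741.28.
Output 741.28 is above potential 604, so over time expected prices rise and SRAS shifts left until y returns to 604.
Long run: y = 604 on the AD curve gives 604 = 3333 − 11p, so p = 248.09.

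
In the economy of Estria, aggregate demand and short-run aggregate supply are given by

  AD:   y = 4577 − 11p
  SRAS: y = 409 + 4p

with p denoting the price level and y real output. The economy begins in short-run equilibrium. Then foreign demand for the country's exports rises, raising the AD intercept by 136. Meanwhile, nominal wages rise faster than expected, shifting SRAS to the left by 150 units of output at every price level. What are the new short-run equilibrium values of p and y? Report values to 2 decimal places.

After both shocks: AD is y = 4713 − 11p and SRAS is y = 259 + 4p.
Setting them equal: 4454 = 15p, so p = 296.93.
Substituting into AD, y = 1446.73.

p = 296.93, y = 1446.73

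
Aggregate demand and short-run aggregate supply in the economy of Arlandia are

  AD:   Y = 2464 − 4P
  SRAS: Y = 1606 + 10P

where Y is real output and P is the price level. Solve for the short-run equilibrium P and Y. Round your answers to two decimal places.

P = 61.29, Y = 2218.86

Set AD = SRAS: 2464 − 4P = 1606 + 10P, so 858 = 14P and P = 61.29.
Substituting into AD, Y = 2464 − 4P = 2218.86.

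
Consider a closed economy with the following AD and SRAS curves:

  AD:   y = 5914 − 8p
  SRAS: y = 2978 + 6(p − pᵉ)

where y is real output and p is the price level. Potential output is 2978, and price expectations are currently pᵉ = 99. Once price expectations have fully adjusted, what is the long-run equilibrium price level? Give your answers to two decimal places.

Short run: with pᵉ = 99, SRAS is y = 2384 + 6p. Setting AD = SRAS gives 3530 = 14p, so p = 252.14 and y = 5914 − 8p = 3896.86.
Output 3896.86 is above potential 2978, so over time expected prices rise and SRAS shifts left until y returns to 2978.
Long run: y = 2978 on the AD curve gives 2978 = 5914 − 8p, so p = 367.00.

Long-run p = 367.00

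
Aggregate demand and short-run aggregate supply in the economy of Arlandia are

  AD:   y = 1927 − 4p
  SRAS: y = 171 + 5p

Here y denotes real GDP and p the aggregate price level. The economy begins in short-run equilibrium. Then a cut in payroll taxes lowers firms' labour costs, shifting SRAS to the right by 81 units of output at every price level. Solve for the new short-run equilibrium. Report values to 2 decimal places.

p = 186.11, y = 1182.56

This is a positive supply shock: SRAS shifts right.
New SRAS: y = 252 + 5p.
Set AD = SRAS: 1927 − 4p = 252 + 5p, so 1675 = 9p and p = 186.11.
Substituting into AD, y = 1182.56.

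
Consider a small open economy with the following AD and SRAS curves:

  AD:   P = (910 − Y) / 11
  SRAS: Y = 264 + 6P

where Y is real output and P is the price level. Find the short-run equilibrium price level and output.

P = 38, Y = 492

Rearrange AD to Y = 910 − 11P.
Set AD = SRAS: 910 − 11P = 264 + 6P, so 646 = 17P and P = 38.
Then Y = 910 − 11·38 = 492.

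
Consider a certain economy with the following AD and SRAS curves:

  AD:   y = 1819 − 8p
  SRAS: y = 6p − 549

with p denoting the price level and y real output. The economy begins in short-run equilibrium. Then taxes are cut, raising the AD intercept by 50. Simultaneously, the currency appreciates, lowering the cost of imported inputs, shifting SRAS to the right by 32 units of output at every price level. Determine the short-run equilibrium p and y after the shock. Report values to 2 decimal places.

p = 170.43, y = 505.57

After both shocks: AD is y = 1869 − 8p and SRAS is y = 6p − 517.
Setting them equal: 2386 = 14p, so p = 170.43.
Substituting into AD, y = 505.57.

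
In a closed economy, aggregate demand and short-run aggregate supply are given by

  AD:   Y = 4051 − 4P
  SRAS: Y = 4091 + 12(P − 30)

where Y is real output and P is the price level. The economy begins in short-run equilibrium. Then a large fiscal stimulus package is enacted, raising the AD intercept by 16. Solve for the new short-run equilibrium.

This is a positive demand shock: AD shifts right.
New AD: Y = 4067 − 4P.
SRAS can be written Y = 3731 + 12P.
Set AD = SRAS: 4067 − 4P = 3731 + 12P, so 336 = 16P and P = 21.
Y = 4067 − 4·21 = 3983.

P = 21, Y = 3983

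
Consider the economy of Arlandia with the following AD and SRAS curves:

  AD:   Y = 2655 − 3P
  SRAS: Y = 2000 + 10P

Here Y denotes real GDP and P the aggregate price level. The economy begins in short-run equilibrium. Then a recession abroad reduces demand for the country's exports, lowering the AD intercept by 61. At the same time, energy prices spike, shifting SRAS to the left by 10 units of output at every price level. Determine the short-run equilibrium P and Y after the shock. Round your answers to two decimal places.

After both shocks: AD is Y = 2594 − 3P and SRAS is Y = 1990 + 10P.
Setting them equal: 604 = 13P, so P = 46.46.
Substituting into AD, Y = 2454.62.

P = 46.46, Y = 2454.62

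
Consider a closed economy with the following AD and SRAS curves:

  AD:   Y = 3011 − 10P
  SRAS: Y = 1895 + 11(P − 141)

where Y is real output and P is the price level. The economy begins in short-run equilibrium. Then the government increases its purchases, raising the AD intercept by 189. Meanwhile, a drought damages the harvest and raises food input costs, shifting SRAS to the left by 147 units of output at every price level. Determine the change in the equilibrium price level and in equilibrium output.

ΔP = +16, ΔY = +29

After both shocks: AD is Y = 3200 − 10P and SRAS is Y = 197 + 11P.
Setting them equal: 3003 = 21P, so P = 143.
Y = 3200 − 10·143 = 1770.
Initially P = 127, Y = 1741, so ΔP = +16 and ΔY = +29.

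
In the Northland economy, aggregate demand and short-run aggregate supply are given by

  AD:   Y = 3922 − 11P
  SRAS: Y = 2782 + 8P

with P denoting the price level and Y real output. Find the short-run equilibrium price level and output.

Set AD = SRAS: 3922 − 11P = 2782 + 8P, so 1140 = 19P and P = 60.
Then Y = 3922 − 11·60 = 3262.

P = 60, Y = 3262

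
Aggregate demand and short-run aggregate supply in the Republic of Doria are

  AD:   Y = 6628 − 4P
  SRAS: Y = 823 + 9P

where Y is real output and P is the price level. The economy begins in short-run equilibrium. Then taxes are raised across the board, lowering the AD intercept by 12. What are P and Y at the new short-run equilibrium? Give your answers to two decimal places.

P = 445.62, Y = 4833.54

This is a negative demand shock: AD shifts left.
New AD: Y = 6616 − 4P.
Set AD = SRAS: 6616 − 4P = 823 + 9P, so 5793 = 13P and P = 445.62.
Substituting into AD, Y = 4833.54.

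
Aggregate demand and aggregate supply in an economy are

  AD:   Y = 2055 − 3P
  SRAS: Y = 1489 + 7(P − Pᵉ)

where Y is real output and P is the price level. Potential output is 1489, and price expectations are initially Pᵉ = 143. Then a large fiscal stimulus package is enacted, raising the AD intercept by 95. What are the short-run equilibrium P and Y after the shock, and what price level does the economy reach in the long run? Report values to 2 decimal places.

Short run: P = 166.20, Y = 1651.40. Long run: P = 220.33.

AD shifts right: new AD is Y = 2150 − 3P. With Pᵉ = 143, SRAS is Y = 488 + 7P.
Short run: 2150 − 3P = 488 + 7P gives 1662 = 10P, so P = 166.20 and Y = 2150 − 3P = 1651.40.
Y = 1651.40 is above potential 1489; expectations adjust and SRAS shifts left until Y = 1489.
Long run: on the new AD curve, 1489 = 2150 − 3P gives P = 220.33.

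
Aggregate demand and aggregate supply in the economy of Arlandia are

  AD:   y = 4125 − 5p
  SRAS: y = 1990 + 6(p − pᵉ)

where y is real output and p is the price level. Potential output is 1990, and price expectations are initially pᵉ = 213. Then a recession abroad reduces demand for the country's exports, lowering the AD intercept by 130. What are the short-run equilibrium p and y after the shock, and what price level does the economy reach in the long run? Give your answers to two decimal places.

AD shifts left: new AD is y = 3995 − 5p. With pᵉ = 213, SRAS is y = 712 + 6p.
Short run: 3995 − 5p = 712 + 6p gives 3283 = 11p, so p = 298.45 and y = 3995 − 5p = 2502.73.
y = 2502.73 is above potential 1990; expectations adjust and SRAS shifts left until y = 1990.
Long run: on the new AD curve, 1990 = 3995 − 5p gives p = 401.00.

Short run: p = 298.45, y = 2502.73. Long run: p = 401.00.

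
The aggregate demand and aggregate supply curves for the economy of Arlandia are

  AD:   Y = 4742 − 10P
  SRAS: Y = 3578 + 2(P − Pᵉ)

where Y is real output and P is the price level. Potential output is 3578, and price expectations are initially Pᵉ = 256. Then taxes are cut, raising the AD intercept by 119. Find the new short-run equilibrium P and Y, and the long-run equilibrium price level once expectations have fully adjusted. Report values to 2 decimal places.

Short run: P = 149.58, Y = 3365.17. Long run: P = 128.30.

AD shifts right: new AD is Y = 4861 − 10P. With Pᵉ = 256, SRAS is Y = 3066 + 2P.
Short run: 4861 − 10P = 3066 + 2P gives 1795 = 12P, so P = 149.58 and Y = 4861 − 10P = 3365.17.
Y = 3365.17 is below potential 3578; expectations adjust and SRAS shifts right until Y = 3578.
Long run: on the new AD curve, 3578 = 4861 − 10P gives P = 128.30.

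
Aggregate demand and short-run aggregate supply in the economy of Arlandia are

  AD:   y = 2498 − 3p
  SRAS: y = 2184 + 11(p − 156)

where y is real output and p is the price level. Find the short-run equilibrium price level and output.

Write SRAS as y = 2184 + 11p − 1716 = 468 + 11p.
Set AD = SRAS: 2498 − 3p = 468 + 11p, so 2030 = 14p and p = 145.
Then y = 2498 − 3·145 = 2063.

p = 145, y = 2063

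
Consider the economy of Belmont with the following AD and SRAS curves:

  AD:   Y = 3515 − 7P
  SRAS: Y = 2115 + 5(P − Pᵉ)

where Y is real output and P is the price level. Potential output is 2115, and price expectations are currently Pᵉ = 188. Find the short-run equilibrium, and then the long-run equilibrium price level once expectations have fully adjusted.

Short run: with Pᵉ = 188, SRAS is Y = 1175 + 5P. Setting AD = SRAS gives 2340 = 12P, so P = 195 and Y = 3515 − 7·195 = 2150.
Output 2150 is above potential 2115, so over time expected prices rise and SRAS shifts left until Y returns to 2115.
Long run: Y = 2115 on the AD curve gives 2115 = 3515 − 7P, so P = 200.

Short run: P = 195, Y = 2150. Long run: P = 200.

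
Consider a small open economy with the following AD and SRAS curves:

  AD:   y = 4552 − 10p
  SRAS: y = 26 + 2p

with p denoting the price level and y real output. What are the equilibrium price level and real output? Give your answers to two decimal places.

p = 377.17, y = 780.33

Set AD = SRAS: 4552 − 10p = 26 + 2p, so 4526 = 12p and p = 377.17.
Substituting into AD, y = 4552 − 10p = 780.33.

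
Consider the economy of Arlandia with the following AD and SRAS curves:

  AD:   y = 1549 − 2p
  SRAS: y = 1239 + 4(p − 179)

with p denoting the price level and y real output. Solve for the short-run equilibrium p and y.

Write SRAS as y = 1239 + 4p − 716 = 523 + 4p.
Set AD = SRAS: 1549 − 2p = 523 + 4p, so 1026 = 6p and p = 171.
Then y = 1549 − 2·171 = 1207.

p = 171, y = 1207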